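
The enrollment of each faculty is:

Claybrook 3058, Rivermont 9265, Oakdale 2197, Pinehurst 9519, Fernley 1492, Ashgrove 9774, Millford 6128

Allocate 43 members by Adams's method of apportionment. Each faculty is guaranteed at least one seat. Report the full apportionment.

Claybrook 3; Rivermont 9; Oakdale 3; Pinehurst 10; Fernley 2; Ashgrove 10; Millford 6

Standard divisor 41433/43 ≈ 963.558; standard quotas: Claybrook 3.174, Rivermont 9.615, Oakdale 2.280, Pinehurst 9.879, Fernley 1.548, Ashgrove 10.144, Millford 6.360.
Rounding up gives 4, 10, 3, 10, 2, 11, 7 = 47 seats, so the divisor must be adjusted.
With modified divisor 1040: modified quotas Claybrook 2.940, Rivermont 8.909, Oakdale 2.112, Pinehurst 9.153, Fernley 1.435, Ashgrove 9.398, Millford 5.892.
Rounding up: Claybrook 3, Rivermont 9, Oakdale 3, Pinehurst 10, Fernley 2, Ashgrove 10, Millford 6 (total 43).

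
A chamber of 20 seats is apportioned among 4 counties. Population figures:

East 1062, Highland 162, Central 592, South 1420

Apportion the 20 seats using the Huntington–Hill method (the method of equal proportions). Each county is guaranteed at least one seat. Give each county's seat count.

East: 6, Highland: 1, Central: 4, South: 9

With divisor 166: modified quotas East 6.398, Highland 0.976, Central 3.566, South 8.554.
Geometric-mean thresholds: East √(6·7)=6.481, Highland (min 1), Central √(3·4)=3.464, South √(8·9)=8.485.
Each quota rounded against its threshold gives East 6, Highland 1, Central 4, South 9 (total 20).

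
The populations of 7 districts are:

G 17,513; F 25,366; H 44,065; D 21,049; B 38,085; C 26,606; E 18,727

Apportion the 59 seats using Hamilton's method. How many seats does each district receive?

Standard divisor: 191411 ÷ 59 ≈ 3244.254.
Standard quotas: G 5.3982, F 7.8187, H 13.5825, D 6.4881, B 11.7392, C 8.2010, E 5.7724.
Lower quotas: G 5, F 7, H 13, D 6, B 11, C 8, E 5 (sum 55, leaving 4 seats).
Remainders in descending order: F 0.8187, E 0.7724, B 0.7392, H 0.5825, D 0.4881, G 0.3982, C 0.2010.
Largest remainders: F, E, B, H receive the extra seats.

G 5, F 8, H 14, D 6, B 12, C 8, E 6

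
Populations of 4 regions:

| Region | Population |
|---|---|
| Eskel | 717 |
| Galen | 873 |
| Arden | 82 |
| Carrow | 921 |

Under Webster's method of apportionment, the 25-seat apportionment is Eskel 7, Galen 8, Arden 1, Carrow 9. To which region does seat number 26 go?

Galen

Priority for the next seat is population ÷ (current seats + 0.5).
Priorities: Eskel 95.600, Galen 102.706, Arden 54.667, Carrow 96.947.
Highest priority: Galen.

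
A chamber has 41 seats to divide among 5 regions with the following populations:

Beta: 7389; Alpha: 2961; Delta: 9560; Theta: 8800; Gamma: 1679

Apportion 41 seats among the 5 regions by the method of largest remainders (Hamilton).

Standard divisor: 30389 ÷ 41 ≈ 741.195.
Standard quotas: Beta 9.9690, Alpha 3.9949, Delta 12.8981, Theta 11.8727, Gamma 2.2653.
Lower quotas: Beta 9, Alpha 3, Delta 12, Theta 11, Gamma 2 (sum 37, leaving 4 seats).
Remainders in descending order: Alpha 0.9949, Beta 0.9690, Delta 0.8981, Theta 0.8727, Gamma 0.2653.
Largest remainders: Alpha, Beta, Delta, Theta receive the extra seats.

Beta 10, Alpha 4, Delta 13, Theta 12, Gamma 2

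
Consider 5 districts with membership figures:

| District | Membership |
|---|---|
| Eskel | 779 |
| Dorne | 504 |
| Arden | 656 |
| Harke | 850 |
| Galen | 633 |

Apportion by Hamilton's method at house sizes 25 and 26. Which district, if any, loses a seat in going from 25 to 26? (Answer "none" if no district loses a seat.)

none

At 25 seats: Eskel 6, Dorne 4, Arden 5, Harke 6, Galen 4.
At 26 seats: Eskel 6, Dorne 4, Arden 5, Harke 6, Galen 5.
No district's allocation decreased.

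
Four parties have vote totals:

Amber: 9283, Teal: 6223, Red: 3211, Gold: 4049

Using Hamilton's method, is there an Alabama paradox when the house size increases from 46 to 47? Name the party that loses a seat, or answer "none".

none

At 46 seats: Amber 19, Teal 13, Red 6, Gold 8.
At 47 seats: Amber 19, Teal 13, Red 7, Gold 8.
No party's allocation decreased.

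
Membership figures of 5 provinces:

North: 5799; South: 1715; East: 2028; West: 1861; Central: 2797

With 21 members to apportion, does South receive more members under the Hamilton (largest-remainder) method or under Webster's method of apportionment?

Hamilton: North 9, South 2, East 3, West 3, Central 4.
Webster: North 8, South 3, East 3, West 3, Central 4.
South gets 2 under Hamilton and 3 under Webster.

Webster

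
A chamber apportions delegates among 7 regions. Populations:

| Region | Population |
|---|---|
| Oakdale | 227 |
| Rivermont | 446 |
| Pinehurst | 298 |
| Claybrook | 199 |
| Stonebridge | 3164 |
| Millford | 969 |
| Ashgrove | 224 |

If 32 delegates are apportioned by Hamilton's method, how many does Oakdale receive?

1

The standard divisor is 5527/32 ≈ 172.719.
Standard quotas: Oakdale 1.314, Rivermont 2.582, Pinehurst 1.725, Claybrook 1.152, Stonebridge 18.319, Millford 5.610, Ashgrove 1.297.
Lower quotas: Oakdale 1, Rivermont 2, Pinehurst 1, Claybrook 1, Stonebridge 18, Millford 5, Ashgrove 1 (sum 29, leaving 3 seats).
Remainders in descending order: Pinehurst 0.725, Millford 0.610, Rivermont 0.582, Stonebridge 0.319, Oakdale 0.314, Ashgrove 0.297, Claybrook 0.152.
Largest remainders: Pinehurst, Millford, Rivermont receive the extra seats.
Oakdale receives 1.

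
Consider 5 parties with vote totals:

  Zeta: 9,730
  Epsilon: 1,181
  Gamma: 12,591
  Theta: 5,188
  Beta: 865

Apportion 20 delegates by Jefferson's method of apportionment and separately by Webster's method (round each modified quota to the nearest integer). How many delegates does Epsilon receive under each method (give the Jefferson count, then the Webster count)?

Jefferson: Zeta 7, Epsilon 0, Gamma 9, Theta 4, Beta 0.
Webster: Zeta 7, Epsilon 1, Gamma 8, Theta 3, Beta 1.
Epsilon gets 0 under Jefferson and 1 under Webster.

0 and 1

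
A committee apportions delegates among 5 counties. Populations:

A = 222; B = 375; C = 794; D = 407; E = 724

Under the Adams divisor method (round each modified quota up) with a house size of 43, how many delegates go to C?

13

Standard divisor 2522/43 ≈ 58.651; standard quotas: A 3.785, B 6.394, C 13.538, D 6.939, E 12.344.
Rounding up gives 4, 7, 14, 7, 13 = 45 seats, so the divisor must be adjusted.
With modified divisor 62: modified quotas A 3.581, B 6.048, C 12.806, D 6.565, E 11.677.
Rounding up: A 4, B 7, C 13, D 7, E 12 (total 43).
C receives 13.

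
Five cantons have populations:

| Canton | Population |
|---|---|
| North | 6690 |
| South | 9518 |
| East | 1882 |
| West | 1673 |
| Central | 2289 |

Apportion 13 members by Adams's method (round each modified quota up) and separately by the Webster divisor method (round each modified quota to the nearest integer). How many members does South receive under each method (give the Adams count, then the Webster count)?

Adams: North 4, South 5, East 1, West 1, Central 2.
Webster: North 4, South 6, East 1, West 1, Central 1.
South gets 5 under Adams and 6 under Webster.

5 and 6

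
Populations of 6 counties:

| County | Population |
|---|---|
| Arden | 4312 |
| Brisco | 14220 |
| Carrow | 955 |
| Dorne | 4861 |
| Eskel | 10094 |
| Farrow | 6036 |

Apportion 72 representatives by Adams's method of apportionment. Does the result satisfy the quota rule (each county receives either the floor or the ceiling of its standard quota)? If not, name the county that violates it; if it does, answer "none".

Standard quotas: Arden 7.670, Brisco 25.294, Carrow 1.699, Dorne 8.646, Eskel 17.955, Farrow 10.736.
Adams allocation: Arden 8, Brisco 24, Carrow 2, Dorne 9, Eskel 18, Farrow 11.
Brisco has quota 25.294 (lower 25, upper 26) but receives 24 — outside the quota interval.

Brisco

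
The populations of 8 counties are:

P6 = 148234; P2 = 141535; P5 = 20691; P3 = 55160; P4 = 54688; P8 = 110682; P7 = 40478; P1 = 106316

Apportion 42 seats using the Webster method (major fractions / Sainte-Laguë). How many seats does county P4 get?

Standard divisor 677784/42 ≈ 16137.714; standard quotas: P6 9.186, P2 8.770, P5 1.282, P3 3.418, P4 3.389, P8 6.859, P7 2.508, P1 6.588.
Rounding to the nearest integer gives P6 9, P2 9, P5 1, P3 3, P4 3, P8 7, P7 3, P1 7 — total 42, matching the house size, so no adjustment is needed.
P4 receives 3.

3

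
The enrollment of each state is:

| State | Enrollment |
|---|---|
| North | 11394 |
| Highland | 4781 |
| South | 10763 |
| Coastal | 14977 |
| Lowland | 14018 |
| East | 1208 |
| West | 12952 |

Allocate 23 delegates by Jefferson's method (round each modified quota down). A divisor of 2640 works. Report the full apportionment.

With modified divisor 2640: modified quotas North 4.316, Highland 1.811, South 4.077, Coastal 5.673, Lowland 5.310, East 0.458, West 4.906.
Rounding down: North 4, Highland 1, South 4, Coastal 5, Lowland 5, East 0, West 4 (total 23).

North: 4, Highland: 1, South: 4, Coastal: 5, Lowland: 5, East: 0, West: 4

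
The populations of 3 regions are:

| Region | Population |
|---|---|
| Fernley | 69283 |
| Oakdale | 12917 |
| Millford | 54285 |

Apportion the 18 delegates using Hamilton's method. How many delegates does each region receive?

Fernley 9, Oakdale 2, Millford 7

Total 136485; standard divisor 136485/18 ≈ 7582.5.
Standard quotas: Fernley 9.1372, Oakdale 1.7035, Millford 7.1592.
Lower quotas: Fernley 9, Oakdale 1, Millford 7 (sum 17, leaving 1 seat).
Remainders in descending order: Oakdale 0.7035, Millford 0.1592, Fernley 0.1372.
The surplus seat goes to Oakdale.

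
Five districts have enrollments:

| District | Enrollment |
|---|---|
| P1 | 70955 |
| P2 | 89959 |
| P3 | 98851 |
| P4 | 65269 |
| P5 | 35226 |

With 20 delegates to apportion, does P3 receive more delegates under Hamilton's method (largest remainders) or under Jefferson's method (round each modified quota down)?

Hamilton: P1 4, P2 5, P3 5, P4 4, P5 2.
Jefferson: P1 4, P2 5, P3 6, P4 3, P5 2.
P3 gets 5 under Hamilton and 6 under Jefferson.

Jefferson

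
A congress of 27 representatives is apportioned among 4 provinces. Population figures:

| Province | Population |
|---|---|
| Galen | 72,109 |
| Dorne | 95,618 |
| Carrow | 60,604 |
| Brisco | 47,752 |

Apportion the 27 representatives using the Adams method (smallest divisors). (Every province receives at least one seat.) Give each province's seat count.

Standard divisor 276083/27 ≈ 10225.296; standard quotas: Galen 7.052, Dorne 9.351, Carrow 5.927, Brisco 4.670.
Rounding up gives 8, 10, 6, 5 = 29 seats, so the divisor must be adjusted.
With modified divisor 11300: modified quotas Galen 6.381, Dorne 8.462, Carrow 5.363, Brisco 4.226.
Rounding up: Galen 7, Dorne 9, Carrow 6, Brisco 5 (total 27).

Galen 7; Dorne 9; Carrow 6; Brisco 5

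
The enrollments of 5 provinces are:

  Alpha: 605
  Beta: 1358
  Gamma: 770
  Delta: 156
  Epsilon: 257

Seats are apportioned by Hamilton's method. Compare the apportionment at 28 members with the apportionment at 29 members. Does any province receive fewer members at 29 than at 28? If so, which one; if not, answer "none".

At 28 seats: Alpha 5, Beta 12, Gamma 7, Delta 2, Epsilon 2.
At 29 seats: Alpha 6, Beta 13, Gamma 7, Delta 1, Epsilon 2.
Delta drops from 2 to 1.

Delta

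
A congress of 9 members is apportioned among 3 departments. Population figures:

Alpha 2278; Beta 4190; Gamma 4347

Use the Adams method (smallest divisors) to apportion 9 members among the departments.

Standard divisor 10815/9 ≈ 1201.667; standard quotas: Alpha 1.896, Beta 3.487, Gamma 3.617.
Rounding up gives 2, 4, 4 = 10 seats, so the divisor must be adjusted.
With modified divisor 1420: modified quotas Alpha 1.604, Beta 2.951, Gamma 3.061.
Rounding up: Alpha 2, Beta 3, Gamma 4 (total 9).

Alpha: 2, Beta: 3, Gamma: 4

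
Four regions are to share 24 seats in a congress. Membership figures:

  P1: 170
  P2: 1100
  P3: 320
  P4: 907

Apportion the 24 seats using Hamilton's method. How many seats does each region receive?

Total 2497; standard divisor 2497/24 ≈ 104.042.
Standard quotas: P1 1.634, P2 10.573, P3 3.076, P4 8.718.
Lower quotas: P1 1, P2 10, P3 3, P4 8 (sum 22, leaving 2 seats).
Remainders in descending order: P4 0.718, P1 0.634, P2 0.573, P3 0.076.
The surplus seats go to P4, P1.

P1 2, P2 10, P3 3, P4 9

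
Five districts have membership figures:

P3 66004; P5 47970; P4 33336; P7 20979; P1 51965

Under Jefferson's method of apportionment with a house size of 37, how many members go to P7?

3

Standard divisor 220254/37 ≈ 5952.811; standard quotas: P3 11.088, P5 8.058, P4 5.600, P7 3.524, P1 8.729.
Rounding down gives 11, 8, 5, 3, 8 = 35 seats, so the divisor must be adjusted.
With modified divisor 5530: modified quotas P3 11.936, P5 8.675, P4 6.028, P7 3.794, P1 9.397.
Rounding down: P3 11, P5 8, P4 6, P7 3, P1 9 (total 37).
P7 receives 3.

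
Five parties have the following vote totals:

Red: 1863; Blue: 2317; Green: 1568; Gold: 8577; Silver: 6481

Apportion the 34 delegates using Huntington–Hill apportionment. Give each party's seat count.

With divisor 627: modified quotas Red 2.971, Blue 3.695, Green 2.501, Gold 13.679, Silver 10.337.
Geometric-mean thresholds: Red √(2·3)=2.449, Blue √(3·4)=3.464, Green √(2·3)=2.449, Gold √(13·14)=13.491, Silver √(10·11)=10.488.
Each quota rounded against its threshold gives Red 3, Blue 4, Green 3, Gold 14, Silver 10 (total 34).

Red 3, Blue 4, Green 3, Gold 14, Silver 10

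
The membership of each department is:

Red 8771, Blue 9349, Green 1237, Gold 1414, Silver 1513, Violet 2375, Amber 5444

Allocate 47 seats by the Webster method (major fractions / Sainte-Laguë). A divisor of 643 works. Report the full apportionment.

Red 14; Blue 15; Green 2; Gold 2; Silver 2; Violet 4; Amber 8

With modified divisor 643: modified quotas Red 13.641, Blue 14.540, Green 1.924, Gold 2.199, Silver 2.353, Violet 3.694, Amber 8.467.
Rounding to the nearest integer: Red 14, Blue 15, Green 2, Gold 2, Silver 2, Violet 4, Amber 8 (total 47).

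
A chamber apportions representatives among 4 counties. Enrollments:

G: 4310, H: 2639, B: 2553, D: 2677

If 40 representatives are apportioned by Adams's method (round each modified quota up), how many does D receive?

9

Standard divisor 12179/40 ≈ 304.475; standard quotas: G 14.156, H 8.667, B 8.385, D 8.792.
Rounding up gives 15, 9, 9, 9 = 42 seats, so the divisor must be adjusted.
With modified divisor 320: modified quotas G 13.469, H 8.247, B 7.978, D 8.366.
Rounding up: G 14, H 9, B 8, D 9 (total 40).
D receives 9.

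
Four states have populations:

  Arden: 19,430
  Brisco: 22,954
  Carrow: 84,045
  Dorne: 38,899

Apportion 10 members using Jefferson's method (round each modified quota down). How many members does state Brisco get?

Standard divisor 165328/10 ≈ 16532.8; standard quotas: Arden 1.175, Brisco 1.388, Carrow 5.084, Dorne 2.353.
Rounding down gives 1, 1, 5, 2 = 9 seats, so the divisor must be adjusted.
With modified divisor 13500: modified quotas Arden 1.439, Brisco 1.700, Carrow 6.226, Dorne 2.881.
Rounding down: Arden 1, Brisco 1, Carrow 6, Dorne 2 (total 10).
Brisco receives 1.

1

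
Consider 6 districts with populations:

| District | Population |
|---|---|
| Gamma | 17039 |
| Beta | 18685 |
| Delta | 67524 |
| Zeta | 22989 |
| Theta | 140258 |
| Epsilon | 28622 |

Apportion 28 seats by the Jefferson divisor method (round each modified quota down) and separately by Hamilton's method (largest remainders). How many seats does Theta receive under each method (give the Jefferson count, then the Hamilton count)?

Jefferson: Gamma 1, Beta 1, Delta 7, Zeta 2, Theta 14, Epsilon 3.
Hamilton: Gamma 2, Beta 2, Delta 6, Zeta 2, Theta 13, Epsilon 3.
Theta gets 14 under Jefferson and 13 under Hamilton.

14 and 13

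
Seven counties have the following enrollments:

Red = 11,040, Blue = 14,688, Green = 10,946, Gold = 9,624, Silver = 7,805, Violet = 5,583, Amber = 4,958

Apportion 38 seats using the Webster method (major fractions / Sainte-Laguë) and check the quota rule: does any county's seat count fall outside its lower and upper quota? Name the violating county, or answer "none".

Standard quotas: Red 6.490, Blue 8.634, Green 6.434, Gold 5.657, Silver 4.588, Violet 3.282, Amber 2.914.
Webster allocation: Red 6, Blue 9, Green 6, Gold 6, Silver 5, Violet 3, Amber 3.
Every allocation lies between the lower and upper quota.

none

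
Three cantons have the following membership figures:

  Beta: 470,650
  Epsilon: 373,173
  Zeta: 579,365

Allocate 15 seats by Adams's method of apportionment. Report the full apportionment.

Standard divisor 1423188/15 ≈ 94879.2; standard quotas: Beta 4.961, Epsilon 3.933, Zeta 6.106.
Rounding up gives 5, 4, 7 = 16 seats, so the divisor must be adjusted.
With modified divisor 106200: modified quotas Beta 4.432, Epsilon 3.514, Zeta 5.455.
Rounding up: Beta 5, Epsilon 4, Zeta 6 (total 15).

Beta 5, Epsilon 4, Zeta 6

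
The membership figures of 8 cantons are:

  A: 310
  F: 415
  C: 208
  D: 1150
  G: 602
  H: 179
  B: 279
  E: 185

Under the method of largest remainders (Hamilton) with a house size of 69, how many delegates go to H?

The standard divisor is 3328/69 ≈ 48.232.
Standard quotas: A 6.427, F 8.604, C 4.312, D 23.843, G 12.481, H 3.711, B 5.785, E 3.836.
Lower quotas: A 6, F 8, C 4, D 23, G 12, H 3, B 5, E 3 (sum 64, leaving 5 seats).
Remainders in descending order: D 0.843, E 0.836, B 0.785, H 0.711, F 0.604, G 0.481, A 0.427, C 0.312.
Largest remainders: D, E, B, H, F receive the extra seats.
H receives 4.

4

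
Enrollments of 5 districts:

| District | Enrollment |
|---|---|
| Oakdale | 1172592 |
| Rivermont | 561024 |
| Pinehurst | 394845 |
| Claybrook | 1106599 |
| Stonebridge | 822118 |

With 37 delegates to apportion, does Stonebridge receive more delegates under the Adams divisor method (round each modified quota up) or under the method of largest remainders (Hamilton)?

Adams

Adams: Oakdale 10, Rivermont 5, Pinehurst 4, Claybrook 10, Stonebridge 8.
Hamilton: Oakdale 11, Rivermont 5, Pinehurst 4, Claybrook 10, Stonebridge 7.
Stonebridge gets 8 under Adams and 7 under Hamilton.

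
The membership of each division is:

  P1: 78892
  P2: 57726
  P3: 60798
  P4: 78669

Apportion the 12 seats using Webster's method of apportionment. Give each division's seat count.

P1=3; P2=3; P3=3; P4=3

Standard divisor 276085/12 ≈ 23007.083; standard quotas: P1 3.429, P2 2.509, P3 2.643, P4 3.419.
Rounding to the nearest integer gives P1 3, P2 3, P3 3, P4 3 — total 12, matching the house size, so no adjustment is needed.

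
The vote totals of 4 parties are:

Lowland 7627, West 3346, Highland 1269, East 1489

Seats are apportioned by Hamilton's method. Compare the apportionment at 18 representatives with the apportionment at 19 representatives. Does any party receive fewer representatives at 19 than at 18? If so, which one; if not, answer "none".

none

At 18 seats: Lowland 10, West 4, Highland 2, East 2.
At 19 seats: Lowland 10, West 5, Highland 2, East 2.
No party's allocation decreased.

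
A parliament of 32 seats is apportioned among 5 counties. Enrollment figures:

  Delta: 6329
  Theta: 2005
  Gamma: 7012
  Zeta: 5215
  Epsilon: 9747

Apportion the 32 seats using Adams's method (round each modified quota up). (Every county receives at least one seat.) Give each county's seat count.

Delta 7, Theta 2, Gamma 7, Zeta 6, Epsilon 10

Standard divisor 30308/32 ≈ 947.125; standard quotas: Delta 6.682, Theta 2.117, Gamma 7.403, Zeta 5.506, Epsilon 10.291.
Rounding up gives 7, 3, 8, 6, 11 = 35 seats, so the divisor must be adjusted.
With modified divisor 1020: modified quotas Delta 6.205, Theta 1.966, Gamma 6.875, Zeta 5.113, Epsilon 9.556.
Rounding up: Delta 7, Theta 2, Gamma 7, Zeta 6, Epsilon 10 (total 32).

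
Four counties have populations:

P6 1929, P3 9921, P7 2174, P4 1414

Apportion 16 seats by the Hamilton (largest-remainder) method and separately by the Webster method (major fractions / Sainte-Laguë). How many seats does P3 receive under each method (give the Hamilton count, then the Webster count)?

10 and 11

Hamilton: P6 2, P3 10, P7 2, P4 2.
Webster: P6 2, P3 11, P7 2, P4 1.
P3 gets 10 under Hamilton and 11 under Webster.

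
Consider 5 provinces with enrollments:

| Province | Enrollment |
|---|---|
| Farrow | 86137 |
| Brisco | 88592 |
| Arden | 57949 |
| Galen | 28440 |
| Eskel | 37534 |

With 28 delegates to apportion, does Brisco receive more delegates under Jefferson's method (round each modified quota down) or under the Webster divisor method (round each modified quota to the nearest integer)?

Jefferson

Jefferson: Farrow 8, Brisco 9, Arden 6, Galen 2, Eskel 3.
Webster: Farrow 8, Brisco 8, Arden 5, Galen 3, Eskel 4.
Brisco gets 9 under Jefferson and 8 under Webster.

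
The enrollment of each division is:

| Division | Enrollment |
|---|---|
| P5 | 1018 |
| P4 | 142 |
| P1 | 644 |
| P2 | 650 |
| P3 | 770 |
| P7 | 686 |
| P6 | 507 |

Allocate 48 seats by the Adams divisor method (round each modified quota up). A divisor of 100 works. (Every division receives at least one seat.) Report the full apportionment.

P5 11; P4 2; P1 7; P2 7; P3 8; P7 7; P6 6

With modified divisor 100: modified quotas P5 10.180, P4 1.420, P1 6.440, P2 6.500, P3 7.700, P7 6.860, P6 5.070.
Rounding up: P5 11, P4 2, P1 7, P2 7, P3 8, P7 7, P6 6 (total 48).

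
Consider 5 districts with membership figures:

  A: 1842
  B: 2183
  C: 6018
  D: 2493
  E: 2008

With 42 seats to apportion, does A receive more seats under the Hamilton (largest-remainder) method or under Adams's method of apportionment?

Hamilton: A 5, B 6, C 18, D 7, E 6.
Adams: A 6, B 6, C 17, D 7, E 6.
A gets 5 under Hamilton and 6 under Adams.

Adams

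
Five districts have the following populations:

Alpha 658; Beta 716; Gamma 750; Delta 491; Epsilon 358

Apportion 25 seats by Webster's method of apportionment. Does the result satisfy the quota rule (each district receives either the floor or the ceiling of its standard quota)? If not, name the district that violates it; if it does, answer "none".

none

Standard quotas: Alpha 5.533, Beta 6.021, Gamma 6.307, Delta 4.129, Epsilon 3.010.
Webster allocation: Alpha 6, Beta 6, Gamma 6, Delta 4, Epsilon 3.
Every allocation lies between the lower and upper quota.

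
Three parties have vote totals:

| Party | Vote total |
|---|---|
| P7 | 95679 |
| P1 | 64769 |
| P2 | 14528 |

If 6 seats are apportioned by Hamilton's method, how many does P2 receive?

1

Standard divisor: 174976 ÷ 6 ≈ 29162.667.
Standard quotas: P7 3.2809, P1 2.2210, P2 0.4982.
Lower quotas: P7 3, P1 2, P2 0 (sum 5, leaving 1 seat).
Remainders in descending order: P2 0.4982, P7 0.2809, P1 0.2210.
Largest remainder: P2 receives the extra seat.
P2 receives 1.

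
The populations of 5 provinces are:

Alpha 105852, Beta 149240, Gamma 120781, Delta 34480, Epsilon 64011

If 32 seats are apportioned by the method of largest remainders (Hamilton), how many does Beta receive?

10

The standard divisor is 474364/32 ≈ 14823.875.
Standard quotas: Alpha 7.1406, Beta 10.0675, Gamma 8.1477, Delta 2.3260, Epsilon 4.3181.
Lower quotas: Alpha 7, Beta 10, Gamma 8, Delta 2, Epsilon 4 (sum 31, leaving 1 seat).
Remainders in descending order: Delta 0.3260, Epsilon 0.3181, Gamma 0.1477, Alpha 0.1406, Beta 0.0675.
The surplus seat goes to Delta.
Beta receives 10.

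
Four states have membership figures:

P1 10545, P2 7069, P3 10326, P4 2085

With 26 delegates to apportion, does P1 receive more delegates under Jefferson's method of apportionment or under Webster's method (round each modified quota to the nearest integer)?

Jefferson: P1 10, P2 6, P3 9, P4 1.
Webster: P1 9, P2 6, P3 9, P4 2.
P1 gets 10 under Jefferson and 9 under Webster.

Jefferson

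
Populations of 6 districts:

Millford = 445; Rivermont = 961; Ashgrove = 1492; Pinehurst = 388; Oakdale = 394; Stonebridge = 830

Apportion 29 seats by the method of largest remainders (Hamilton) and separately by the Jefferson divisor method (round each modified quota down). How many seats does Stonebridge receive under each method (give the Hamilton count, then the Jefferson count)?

Hamilton: Millford 3, Rivermont 6, Ashgrove 10, Pinehurst 2, Oakdale 3, Stonebridge 5.
Jefferson: Millford 3, Rivermont 6, Ashgrove 10, Pinehurst 2, Oakdale 2, Stonebridge 6.
Stonebridge gets 5 under Hamilton and 6 under Jefferson.

5 and 6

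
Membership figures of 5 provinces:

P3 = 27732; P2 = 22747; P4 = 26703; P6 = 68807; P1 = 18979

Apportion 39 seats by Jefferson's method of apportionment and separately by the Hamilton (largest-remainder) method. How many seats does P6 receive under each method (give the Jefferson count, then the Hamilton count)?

17 and 16

Jefferson: P3 7, P2 5, P4 6, P6 17, P1 4.
Hamilton: P3 7, P2 5, P4 6, P6 16, P1 5.
P6 gets 17 under Jefferson and 16 under Hamilton.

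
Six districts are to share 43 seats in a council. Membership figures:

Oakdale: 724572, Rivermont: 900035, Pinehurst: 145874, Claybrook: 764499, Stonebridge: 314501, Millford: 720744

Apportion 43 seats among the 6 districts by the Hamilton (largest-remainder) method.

Oakdale: 9; Rivermont: 11; Pinehurst: 2; Claybrook: 9; Stonebridge: 4; Millford: 8

Total 3570225; standard divisor 3570225/43 ≈ 83028.488.
Standard quotas: Oakdale 8.7268, Rivermont 10.8401, Pinehurst 1.7569, Claybrook 9.2077, Stonebridge 3.7879, Millford 8.6807.
Lower quotas: Oakdale 8, Rivermont 10, Pinehurst 1, Claybrook 9, Stonebridge 3, Millford 8 (sum 39, leaving 4 seats).
Remainders in descending order: Rivermont 0.8401, Stonebridge 0.7879, Pinehurst 0.7569, Oakdale 0.7268, Millford 0.6807, Claybrook 0.2077.
Largest remainders: Rivermont, Stonebridge, Pinehurst, Oakdale receive the extra seats.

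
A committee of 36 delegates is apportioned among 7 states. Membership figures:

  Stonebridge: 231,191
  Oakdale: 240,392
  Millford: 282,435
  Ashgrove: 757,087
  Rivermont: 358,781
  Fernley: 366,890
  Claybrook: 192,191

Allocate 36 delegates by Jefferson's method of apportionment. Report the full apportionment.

Standard divisor 2428967/36 ≈ 67471.306; standard quotas: Stonebridge 3.427, Oakdale 3.563, Millford 4.186, Ashgrove 11.221, Rivermont 5.318, Fernley 5.438, Claybrook 2.848.
Rounding down gives 3, 3, 4, 11, 5, 5, 2 = 33 seats, so the divisor must be adjusted.
With modified divisor 60600: modified quotas Stonebridge 3.815, Oakdale 3.967, Millford 4.661, Ashgrove 12.493, Rivermont 5.920, Fernley 6.054, Claybrook 3.171.
Rounding down: Stonebridge 3, Oakdale 3, Millford 4, Ashgrove 12, Rivermont 5, Fernley 6, Claybrook 3 (total 36).

Stonebridge 3, Oakdale 3, Millford 4, Ashgrove 12, Rivermont 5, Fernley 6, Claybrook 3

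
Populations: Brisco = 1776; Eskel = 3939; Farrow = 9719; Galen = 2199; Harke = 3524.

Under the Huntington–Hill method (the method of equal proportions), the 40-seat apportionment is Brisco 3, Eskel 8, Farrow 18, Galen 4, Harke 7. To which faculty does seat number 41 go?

Farrow

Priority for the next seat is population ÷ (√(s·(s+1))).
Priorities: Brisco 512.687, Eskel 464.216, Farrow 525.543, Galen 491.711, Harke 470.914.
Highest priority: Farrow.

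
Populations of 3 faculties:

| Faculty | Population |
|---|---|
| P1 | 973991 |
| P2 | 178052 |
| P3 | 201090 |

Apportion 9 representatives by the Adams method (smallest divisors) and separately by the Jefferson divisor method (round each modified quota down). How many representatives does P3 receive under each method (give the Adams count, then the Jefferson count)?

Adams: P1 6, P2 1, P3 2.
Jefferson: P1 7, P2 1, P3 1.
P3 gets 2 under Adams and 1 under Jefferson.

2 and 1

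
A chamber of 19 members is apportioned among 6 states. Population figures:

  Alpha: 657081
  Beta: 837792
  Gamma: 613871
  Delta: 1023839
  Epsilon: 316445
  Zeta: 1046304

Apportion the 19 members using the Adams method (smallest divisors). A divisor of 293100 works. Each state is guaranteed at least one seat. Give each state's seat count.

Alpha 3; Beta 3; Gamma 3; Delta 4; Epsilon 2; Zeta 4

With modified divisor 293100: modified quotas Alpha 2.242, Beta 2.858, Gamma 2.094, Delta 3.493, Epsilon 1.080, Zeta 3.570.
Rounding up: Alpha 3, Beta 3, Gamma 3, Delta 4, Epsilon 2, Zeta 4 (total 19).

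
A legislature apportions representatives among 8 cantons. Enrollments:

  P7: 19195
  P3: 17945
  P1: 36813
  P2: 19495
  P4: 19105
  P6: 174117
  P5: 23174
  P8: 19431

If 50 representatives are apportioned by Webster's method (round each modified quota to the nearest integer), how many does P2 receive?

3

Standard divisor 329275/50 ≈ 6585.5; standard quotas: P7 2.915, P3 2.725, P1 5.590, P2 2.960, P4 2.901, P6 26.439, P5 3.519, P8 2.951.
Rounding to the nearest integer gives 3, 3, 6, 3, 3, 26, 4, 3 = 51 seats, so the divisor must be adjusted.
With modified divisor 6660: modified quotas P7 2.882, P3 2.694, P1 5.527, P2 2.927, P4 2.869, P6 26.144, P5 3.480, P8 2.918.
Rounding to the nearest integer: P7 3, P3 3, P1 6, P2 3, P4 3, P6 26, P5 3, P8 3 (total 50).
P2 receives 3.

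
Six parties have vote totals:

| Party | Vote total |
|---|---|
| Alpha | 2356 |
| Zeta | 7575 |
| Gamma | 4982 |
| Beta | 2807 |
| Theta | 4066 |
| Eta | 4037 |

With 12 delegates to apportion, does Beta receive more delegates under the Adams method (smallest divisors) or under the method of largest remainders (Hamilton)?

Adams

Adams: Alpha 1, Zeta 3, Gamma 2, Beta 2, Theta 2, Eta 2.
Hamilton: Alpha 1, Zeta 4, Gamma 2, Beta 1, Theta 2, Eta 2.
Beta gets 2 under Adams and 1 under Hamilton.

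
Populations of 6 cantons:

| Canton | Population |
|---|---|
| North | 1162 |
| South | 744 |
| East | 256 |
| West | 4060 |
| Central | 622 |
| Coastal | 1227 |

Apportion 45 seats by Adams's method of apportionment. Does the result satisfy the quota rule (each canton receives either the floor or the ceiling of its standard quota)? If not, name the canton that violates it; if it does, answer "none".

Standard quotas: North 6.479, South 4.148, East 1.427, West 22.637, Central 3.468, Coastal 6.841.
Adams allocation: North 7, South 4, East 2, West 21, Central 4, Coastal 7.
West has quota 22.637 (lower 22, upper 23) but receives 21 — outside the quota interval.

West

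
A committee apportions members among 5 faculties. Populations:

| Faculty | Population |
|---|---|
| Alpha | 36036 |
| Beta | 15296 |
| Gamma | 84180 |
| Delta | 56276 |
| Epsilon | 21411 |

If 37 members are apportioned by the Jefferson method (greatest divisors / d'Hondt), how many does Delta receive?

Standard divisor 213199/37 ≈ 5762.135; standard quotas: Alpha 6.254, Beta 2.655, Gamma 14.609, Delta 9.767, Epsilon 3.716.
Rounding down gives 6, 2, 14, 9, 3 = 34 seats, so the divisor must be adjusted.
With modified divisor 5300: modified quotas Alpha 6.799, Beta 2.886, Gamma 15.883, Delta 10.618, Epsilon 4.040.
Rounding down: Alpha 6, Beta 2, Gamma 15, Delta 10, Epsilon 4 (total 37).
Delta receives 10.

10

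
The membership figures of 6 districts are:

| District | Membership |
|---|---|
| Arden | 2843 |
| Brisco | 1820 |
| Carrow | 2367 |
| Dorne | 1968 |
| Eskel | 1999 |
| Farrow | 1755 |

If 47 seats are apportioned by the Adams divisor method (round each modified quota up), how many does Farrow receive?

Standard divisor 12752/47 ≈ 271.319; standard quotas: Arden 10.478, Brisco 6.708, Carrow 8.724, Dorne 7.253, Eskel 7.368, Farrow 6.468.
Rounding up gives 11, 7, 9, 8, 8, 7 = 50 seats, so the divisor must be adjusted.
With modified divisor 290: modified quotas Arden 9.803, Brisco 6.276, Carrow 8.162, Dorne 6.786, Eskel 6.893, Farrow 6.052.
Rounding up: Arden 10, Brisco 7, Carrow 9, Dorne 7, Eskel 7, Farrow 7 (total 47).
Farrow receives 7.

7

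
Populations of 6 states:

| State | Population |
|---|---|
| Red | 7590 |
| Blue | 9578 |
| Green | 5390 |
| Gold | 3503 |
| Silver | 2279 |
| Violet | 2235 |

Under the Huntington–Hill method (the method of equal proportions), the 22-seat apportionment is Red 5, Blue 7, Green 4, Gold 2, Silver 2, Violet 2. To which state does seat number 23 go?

Priority for the next seat is population ÷ (√(s·(s+1))).
Priorities: Red 1385.738, Blue 1279.914, Green 1205.241, Gold 1430.094, Silver 930.398, Violet 912.435.
Highest priority: Gold.

Gold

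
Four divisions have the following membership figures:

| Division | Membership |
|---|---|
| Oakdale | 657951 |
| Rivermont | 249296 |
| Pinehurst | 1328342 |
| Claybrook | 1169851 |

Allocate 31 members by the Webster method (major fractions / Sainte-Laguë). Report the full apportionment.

Standard divisor 3405440/31 ≈ 109852.903; standard quotas: Oakdale 5.989, Rivermont 2.269, Pinehurst 12.092, Claybrook 10.649.
Rounding to the nearest integer gives Oakdale 6, Rivermont 2, Pinehurst 12, Claybrook 11 — total 31, matching the house size, so no adjustment is needed.

Oakdale 6, Rivermont 2, Pinehurst 12, Claybrook 11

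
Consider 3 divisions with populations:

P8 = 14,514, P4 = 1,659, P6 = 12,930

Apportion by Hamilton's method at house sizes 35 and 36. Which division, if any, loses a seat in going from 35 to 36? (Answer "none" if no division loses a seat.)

none

At 35 seats: P8 17, P4 2, P6 16.
At 36 seats: P8 18, P4 2, P6 16.
No division's allocation decreased.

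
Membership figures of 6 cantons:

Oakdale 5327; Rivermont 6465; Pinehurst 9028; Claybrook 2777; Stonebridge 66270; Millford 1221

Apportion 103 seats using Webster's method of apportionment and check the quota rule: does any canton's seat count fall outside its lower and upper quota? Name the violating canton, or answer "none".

Stonebridge

Standard quotas: Oakdale 6.024, Rivermont 7.310, Pinehurst 10.209, Claybrook 3.140, Stonebridge 74.936, Millford 1.381.
Webster allocation: Oakdale 6, Rivermont 7, Pinehurst 10, Claybrook 3, Stonebridge 76, Millford 1.
Stonebridge has quota 74.936 (lower 74, upper 75) but receives 76 — outside the quota interval.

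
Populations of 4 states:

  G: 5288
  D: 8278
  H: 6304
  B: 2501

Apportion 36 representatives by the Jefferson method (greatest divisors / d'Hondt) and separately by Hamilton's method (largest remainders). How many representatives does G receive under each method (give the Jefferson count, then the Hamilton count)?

Jefferson: G 8, D 14, H 10, B 4.
Hamilton: G 9, D 13, H 10, B 4.
G gets 8 under Jefferson and 9 under Hamilton.

8 and 9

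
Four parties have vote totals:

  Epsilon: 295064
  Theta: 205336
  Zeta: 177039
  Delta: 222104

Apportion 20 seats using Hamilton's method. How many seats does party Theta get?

5

Total 899543; standard divisor 899543/20 ≈ 44977.15.
Standard quotas: Epsilon 6.5603, Theta 4.5653, Zeta 3.9362, Delta 4.9382.
Lower quotas: Epsilon 6, Theta 4, Zeta 3, Delta 4 (sum 17, leaving 3 seats).
Remainders in descending order: Delta 0.9382, Zeta 0.9362, Theta 0.5653, Epsilon 0.5603.
The surplus seats go to Delta, Zeta, Theta.
Theta receives 5.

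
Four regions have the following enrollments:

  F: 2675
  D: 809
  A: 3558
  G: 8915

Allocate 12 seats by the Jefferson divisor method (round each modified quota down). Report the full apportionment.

F 2, D 0, A 3, G 7

Standard divisor 15957/12 ≈ 1329.75; standard quotas: F 2.012, D 0.608, A 2.676, G 6.704.
Rounding down gives 2, 0, 2, 6 = 10 seats, so the divisor must be adjusted.
With modified divisor 1150: modified quotas F 2.326, D 0.703, A 3.094, G 7.752.
Rounding down: F 2, D 0, A 3, G 7 (total 12).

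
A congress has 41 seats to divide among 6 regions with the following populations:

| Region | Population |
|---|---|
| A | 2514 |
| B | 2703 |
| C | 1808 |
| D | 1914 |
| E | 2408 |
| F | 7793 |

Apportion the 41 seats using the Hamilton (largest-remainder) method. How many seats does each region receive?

A=5, B=6, C=4, D=4, E=5, F=17

Total 19140; standard divisor 19140/41 ≈ 466.829.
Standard quotas: A 5.3853, B 5.7901, C 3.8729, D 4.1000, E 5.1582, F 16.6935.
Lower quotas: A 5, B 5, C 3, D 4, E 5, F 16 (sum 38, leaving 3 seats).
Remainders in descending order: C 0.8729, B 0.7901, F 0.6935, A 0.3853, E 0.1582, D 0.1000.
The surplus seats go to C, B, F.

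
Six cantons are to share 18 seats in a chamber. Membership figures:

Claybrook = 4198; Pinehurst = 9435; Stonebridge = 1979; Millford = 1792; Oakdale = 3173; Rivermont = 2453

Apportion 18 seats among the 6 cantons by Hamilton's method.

Standard divisor: 23030 ÷ 18 ≈ 1279.444.
Standard quotas: Claybrook 3.2811, Pinehurst 7.3743, Stonebridge 1.5468, Millford 1.4006, Oakdale 2.4800, Rivermont 1.9172.
Lower quotas: Claybrook 3, Pinehurst 7, Stonebridge 1, Millford 1, Oakdale 2, Rivermont 1 (sum 15, leaving 3 seats).
Remainders in descending order: Rivermont 0.9172, Stonebridge 0.5468, Oakdale 0.4800, Millford 0.4006, Pinehurst 0.3743, Claybrook 0.2811.
Largest remainders: Rivermont, Stonebridge, Oakdale receive the extra seats.

Claybrook 3; Pinehurst 7; Stonebridge 2; Millford 1; Oakdale 3; Rivermont 2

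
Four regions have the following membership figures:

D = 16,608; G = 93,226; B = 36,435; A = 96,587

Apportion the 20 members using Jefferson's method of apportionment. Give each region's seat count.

Standard divisor 242856/20 ≈ 12142.8; standard quotas: D 1.368, G 7.677, B 3.001, A 7.954.
Rounding down gives 1, 7, 3, 7 = 18 seats, so the divisor must be adjusted.
With modified divisor 11200: modified quotas D 1.483, G 8.324, B 3.253, A 8.624.
Rounding down: D 1, G 8, B 3, A 8 (total 20).

D 1, G 8, B 3, A 8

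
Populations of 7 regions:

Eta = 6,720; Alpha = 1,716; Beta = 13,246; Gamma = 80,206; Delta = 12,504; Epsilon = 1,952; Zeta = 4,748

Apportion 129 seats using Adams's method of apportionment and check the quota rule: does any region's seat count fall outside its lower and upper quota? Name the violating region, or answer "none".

Gamma

Standard quotas: Eta 7.159, Alpha 1.828, Beta 14.111, Gamma 85.444, Delta 13.321, Epsilon 2.079, Zeta 5.058.
Adams allocation: Eta 7, Alpha 2, Beta 14, Gamma 84, Delta 14, Epsilon 3, Zeta 5.
Gamma has quota 85.444 (lower 85, upper 86) but receives 84 — outside the quota interval.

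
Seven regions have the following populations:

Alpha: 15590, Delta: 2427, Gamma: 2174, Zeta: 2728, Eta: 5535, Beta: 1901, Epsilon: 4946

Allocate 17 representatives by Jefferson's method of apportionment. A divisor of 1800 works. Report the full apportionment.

With modified divisor 1800: modified quotas Alpha 8.661, Delta 1.348, Gamma 1.208, Zeta 1.516, Eta 3.075, Beta 1.056, Epsilon 2.748.
Rounding down: Alpha 8, Delta 1, Gamma 1, Zeta 1, Eta 3, Beta 1, Epsilon 2 (total 17).

Alpha 8; Delta 1; Gamma 1; Zeta 1; Eta 3; Beta 1; Epsilon 2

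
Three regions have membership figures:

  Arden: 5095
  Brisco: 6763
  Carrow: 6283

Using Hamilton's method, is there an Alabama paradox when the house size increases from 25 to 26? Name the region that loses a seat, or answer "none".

At 25 seats: Arden 7, Brisco 9, Carrow 9.
At 26 seats: Arden 7, Brisco 10, Carrow 9.
No region's allocation decreased.

none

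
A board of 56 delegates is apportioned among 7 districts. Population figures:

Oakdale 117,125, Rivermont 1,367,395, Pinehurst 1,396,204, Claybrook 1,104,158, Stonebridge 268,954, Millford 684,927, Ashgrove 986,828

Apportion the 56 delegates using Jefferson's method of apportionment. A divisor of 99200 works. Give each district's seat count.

With modified divisor 99200: modified quotas Oakdale 1.181, Rivermont 13.784, Pinehurst 14.075, Claybrook 11.131, Stonebridge 2.711, Millford 6.905, Ashgrove 9.948.
Rounding down: Oakdale 1, Rivermont 13, Pinehurst 14, Claybrook 11, Stonebridge 2, Millford 6, Ashgrove 9 (total 56).

Oakdale: 1, Rivermont: 13, Pinehurst: 14, Claybrook: 11, Stonebridge: 2, Millford: 6, Ashgrove: 9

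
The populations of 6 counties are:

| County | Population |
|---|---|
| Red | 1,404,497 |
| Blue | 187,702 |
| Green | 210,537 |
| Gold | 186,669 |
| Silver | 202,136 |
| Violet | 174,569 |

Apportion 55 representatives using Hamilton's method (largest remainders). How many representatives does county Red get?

The standard divisor is 2366110/55 ≈ 43020.182.
Standard quotas: Red 32.6474, Blue 4.3631, Green 4.8939, Gold 4.3391, Silver 4.6986, Violet 4.0578.
Lower quotas: Red 32, Blue 4, Green 4, Gold 4, Silver 4, Violet 4 (sum 52, leaving 3 seats).
Remainders in descending order: Green 0.8939, Silver 0.6986, Red 0.6474, Blue 0.3631, Gold 0.3391, Violet 0.0578.
The surplus seats go to Green, Silver, Red.
Red receives 33.

33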